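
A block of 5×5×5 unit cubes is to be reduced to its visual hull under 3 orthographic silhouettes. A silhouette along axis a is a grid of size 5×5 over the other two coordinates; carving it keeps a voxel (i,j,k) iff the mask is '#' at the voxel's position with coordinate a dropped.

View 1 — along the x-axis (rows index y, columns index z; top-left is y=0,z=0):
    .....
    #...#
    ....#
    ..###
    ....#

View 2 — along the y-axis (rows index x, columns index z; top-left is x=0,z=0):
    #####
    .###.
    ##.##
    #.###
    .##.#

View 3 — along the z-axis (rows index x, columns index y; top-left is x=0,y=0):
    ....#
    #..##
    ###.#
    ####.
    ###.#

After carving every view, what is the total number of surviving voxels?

full grid |V| = 125
V1 x: intersect with YZ mask (7 set) -- 35 left
V2 y: intersect with XZ mask (19 set) -- 27 left
V3 z: intersect with XY mask (16 set) -- 16 left

voxel count = 16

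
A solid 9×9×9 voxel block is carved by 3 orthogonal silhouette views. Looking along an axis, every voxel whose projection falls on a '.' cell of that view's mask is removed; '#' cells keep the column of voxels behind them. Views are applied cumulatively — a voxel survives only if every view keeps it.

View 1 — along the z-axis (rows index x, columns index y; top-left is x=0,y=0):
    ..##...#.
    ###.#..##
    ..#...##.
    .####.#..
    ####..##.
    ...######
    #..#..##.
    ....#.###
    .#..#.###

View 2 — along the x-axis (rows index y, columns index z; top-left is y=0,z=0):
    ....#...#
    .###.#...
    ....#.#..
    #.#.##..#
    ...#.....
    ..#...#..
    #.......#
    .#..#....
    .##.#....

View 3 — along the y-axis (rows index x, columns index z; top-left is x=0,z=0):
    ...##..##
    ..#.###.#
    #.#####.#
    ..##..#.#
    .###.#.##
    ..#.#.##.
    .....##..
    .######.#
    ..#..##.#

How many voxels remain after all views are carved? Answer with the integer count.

initial block: 9^3 = 729
[1] z-view keeps 42 columns → grid now 378
[2] x-view keeps 23 columns → grid now 106
[3] y-view keeps 43 columns → grid now 54

54 voxels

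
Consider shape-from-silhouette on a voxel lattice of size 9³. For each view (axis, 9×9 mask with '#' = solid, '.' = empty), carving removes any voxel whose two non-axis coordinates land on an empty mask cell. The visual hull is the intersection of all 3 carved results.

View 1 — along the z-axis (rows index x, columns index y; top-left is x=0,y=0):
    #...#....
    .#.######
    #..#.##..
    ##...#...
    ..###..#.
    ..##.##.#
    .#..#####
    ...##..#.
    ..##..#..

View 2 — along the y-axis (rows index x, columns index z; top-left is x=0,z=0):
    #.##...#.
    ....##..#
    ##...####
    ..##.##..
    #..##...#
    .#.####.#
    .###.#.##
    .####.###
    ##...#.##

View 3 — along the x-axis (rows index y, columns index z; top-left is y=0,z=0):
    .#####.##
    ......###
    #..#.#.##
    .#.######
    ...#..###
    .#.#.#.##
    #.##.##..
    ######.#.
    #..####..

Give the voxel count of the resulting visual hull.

remaining voxels: 115

before carving: 729 voxels (9×9×9)
step 1: project along z, AND mask (37/81) → |grid| = 333
step 2: project along y, AND mask (45/81) → |grid| = 183
step 3: project along x, AND mask (48/81) → |grid| = 115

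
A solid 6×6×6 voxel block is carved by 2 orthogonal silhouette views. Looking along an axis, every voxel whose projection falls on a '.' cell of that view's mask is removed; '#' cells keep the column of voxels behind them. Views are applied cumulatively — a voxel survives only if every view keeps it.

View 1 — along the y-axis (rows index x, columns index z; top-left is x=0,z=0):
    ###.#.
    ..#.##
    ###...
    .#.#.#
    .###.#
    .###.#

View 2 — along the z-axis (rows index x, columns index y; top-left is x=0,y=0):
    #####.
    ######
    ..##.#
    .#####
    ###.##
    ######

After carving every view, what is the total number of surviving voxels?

full grid |V| = 216
after view 1 [y-axis, 21 of 36 cells solid] → remaining = 126
after view 2 [z-axis, 30 of 36 cells solid] → remaining = 106

106 voxels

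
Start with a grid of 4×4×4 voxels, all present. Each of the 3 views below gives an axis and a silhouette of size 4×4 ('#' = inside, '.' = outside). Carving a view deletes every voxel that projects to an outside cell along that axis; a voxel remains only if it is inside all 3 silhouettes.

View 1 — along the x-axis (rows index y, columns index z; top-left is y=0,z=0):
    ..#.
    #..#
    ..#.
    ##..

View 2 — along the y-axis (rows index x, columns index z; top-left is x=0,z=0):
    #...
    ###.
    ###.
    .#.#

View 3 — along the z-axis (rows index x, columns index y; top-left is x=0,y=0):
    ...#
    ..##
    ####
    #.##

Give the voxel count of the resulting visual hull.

initial block: 4^3 = 64
  1. axis=0 (YZ plane), |mask|=6  ⇒  voxels=24
  2. axis=1 (XZ plane), |mask|=9  ⇒  voxels=14
  3. axis=2 (XY plane), |mask|=10  ⇒  voxels=10

remaining voxels: 10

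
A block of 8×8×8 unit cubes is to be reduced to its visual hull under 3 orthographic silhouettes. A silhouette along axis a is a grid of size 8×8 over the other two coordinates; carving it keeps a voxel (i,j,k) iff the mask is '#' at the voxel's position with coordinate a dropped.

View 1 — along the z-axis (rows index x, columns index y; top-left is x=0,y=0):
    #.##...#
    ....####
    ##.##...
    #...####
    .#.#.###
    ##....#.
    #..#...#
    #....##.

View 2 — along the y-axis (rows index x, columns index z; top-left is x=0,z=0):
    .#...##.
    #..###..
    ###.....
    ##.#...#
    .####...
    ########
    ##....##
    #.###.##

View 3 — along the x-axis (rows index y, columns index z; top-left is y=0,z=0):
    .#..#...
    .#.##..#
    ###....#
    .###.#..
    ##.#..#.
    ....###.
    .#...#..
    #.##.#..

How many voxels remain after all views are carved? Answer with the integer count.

initial block: 8^3 = 512
after view 1 [z-axis, 31 of 64 cells solid] → remaining = 248
after view 2 [y-axis, 36 of 64 cells solid] → remaining = 134
after view 3 [x-axis, 27 of 64 cells solid] → remaining = 50

|visual hull| = 50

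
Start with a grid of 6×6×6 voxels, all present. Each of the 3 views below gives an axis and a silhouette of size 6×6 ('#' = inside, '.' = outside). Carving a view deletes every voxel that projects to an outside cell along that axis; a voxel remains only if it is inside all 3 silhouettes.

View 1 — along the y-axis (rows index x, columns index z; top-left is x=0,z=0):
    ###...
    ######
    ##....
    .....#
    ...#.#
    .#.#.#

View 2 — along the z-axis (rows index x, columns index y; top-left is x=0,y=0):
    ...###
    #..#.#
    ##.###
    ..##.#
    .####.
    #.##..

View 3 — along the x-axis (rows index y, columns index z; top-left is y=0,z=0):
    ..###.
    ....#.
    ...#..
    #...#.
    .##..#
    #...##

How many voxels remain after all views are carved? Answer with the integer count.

20 voxels

full grid |V| = 216
step 1: project along y, AND mask (17/36) → |grid| = 102
step 2: project along z, AND mask (21/36) → |grid| = 57
step 3: project along x, AND mask (13/36) → |grid| = 20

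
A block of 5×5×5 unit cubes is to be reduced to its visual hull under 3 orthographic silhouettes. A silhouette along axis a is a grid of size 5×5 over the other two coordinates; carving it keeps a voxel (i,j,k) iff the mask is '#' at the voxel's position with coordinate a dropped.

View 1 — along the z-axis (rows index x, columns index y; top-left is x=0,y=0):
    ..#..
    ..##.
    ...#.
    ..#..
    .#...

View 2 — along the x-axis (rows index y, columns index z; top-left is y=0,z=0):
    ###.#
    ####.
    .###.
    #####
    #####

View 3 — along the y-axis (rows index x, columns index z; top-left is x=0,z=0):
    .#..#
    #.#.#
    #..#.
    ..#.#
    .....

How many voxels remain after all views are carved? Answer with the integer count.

remaining voxels: 8

start: 5×5×5 = 125 voxels
carve view 1 (along z, XY-mask fill 6/25): 30 voxels remain
carve view 2 (along x, YZ-mask fill 21/25): 23 voxels remain
carve view 3 (along y, XZ-mask fill 9/25): 8 voxels remain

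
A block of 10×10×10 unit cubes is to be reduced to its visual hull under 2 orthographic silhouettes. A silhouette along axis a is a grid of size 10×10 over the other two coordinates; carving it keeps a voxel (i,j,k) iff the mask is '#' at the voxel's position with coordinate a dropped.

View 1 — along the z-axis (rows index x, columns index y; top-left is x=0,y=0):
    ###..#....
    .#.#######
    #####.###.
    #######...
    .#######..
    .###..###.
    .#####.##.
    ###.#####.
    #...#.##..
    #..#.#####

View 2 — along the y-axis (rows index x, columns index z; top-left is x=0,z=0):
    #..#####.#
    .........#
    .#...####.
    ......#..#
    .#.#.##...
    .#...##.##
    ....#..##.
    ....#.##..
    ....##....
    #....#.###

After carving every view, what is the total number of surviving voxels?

before carving: 1000 voxels (10×10×10)
  1. axis=2 (XY plane), |mask|=66  ⇒  voxels=660
  2. axis=1 (XZ plane), |mask|=37  ⇒  voxels=236

|visual hull| = 236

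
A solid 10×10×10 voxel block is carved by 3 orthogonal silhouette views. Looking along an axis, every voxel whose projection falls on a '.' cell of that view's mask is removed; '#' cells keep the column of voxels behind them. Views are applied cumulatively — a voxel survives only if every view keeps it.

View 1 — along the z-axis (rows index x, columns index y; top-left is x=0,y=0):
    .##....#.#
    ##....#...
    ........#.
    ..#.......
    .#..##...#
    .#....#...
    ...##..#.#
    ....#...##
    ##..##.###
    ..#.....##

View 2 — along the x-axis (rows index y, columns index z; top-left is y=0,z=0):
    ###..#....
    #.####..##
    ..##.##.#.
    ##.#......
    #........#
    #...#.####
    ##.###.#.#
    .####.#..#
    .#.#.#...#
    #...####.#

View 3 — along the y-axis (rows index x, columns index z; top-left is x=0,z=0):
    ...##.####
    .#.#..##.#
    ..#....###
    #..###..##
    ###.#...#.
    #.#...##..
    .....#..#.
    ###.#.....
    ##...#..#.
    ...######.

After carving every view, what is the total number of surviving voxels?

remaining voxels: 69

start: 10×10×10 = 1000 voxels
after view 1 [z-axis, 32 of 100 cells solid] → remaining = 320
after view 2 [x-axis, 50 of 100 cells solid] → remaining = 165
after view 3 [y-axis, 46 of 100 cells solid] → remaining = 69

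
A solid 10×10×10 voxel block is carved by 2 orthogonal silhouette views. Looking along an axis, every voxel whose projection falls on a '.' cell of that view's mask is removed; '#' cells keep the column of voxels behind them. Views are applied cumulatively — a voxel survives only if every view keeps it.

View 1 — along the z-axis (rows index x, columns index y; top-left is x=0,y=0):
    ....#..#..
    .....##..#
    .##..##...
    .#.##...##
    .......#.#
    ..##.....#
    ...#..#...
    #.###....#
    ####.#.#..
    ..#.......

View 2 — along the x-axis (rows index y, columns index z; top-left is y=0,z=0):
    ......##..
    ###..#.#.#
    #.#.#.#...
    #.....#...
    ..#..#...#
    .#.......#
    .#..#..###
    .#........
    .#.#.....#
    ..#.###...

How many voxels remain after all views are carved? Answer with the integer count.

start: 10×10×10 = 1000 voxels
carve view 1 (along z, XY-mask fill 33/100): 330 voxels remain
carve view 2 (along x, YZ-mask fill 32/100): 108 voxels remain

108 voxels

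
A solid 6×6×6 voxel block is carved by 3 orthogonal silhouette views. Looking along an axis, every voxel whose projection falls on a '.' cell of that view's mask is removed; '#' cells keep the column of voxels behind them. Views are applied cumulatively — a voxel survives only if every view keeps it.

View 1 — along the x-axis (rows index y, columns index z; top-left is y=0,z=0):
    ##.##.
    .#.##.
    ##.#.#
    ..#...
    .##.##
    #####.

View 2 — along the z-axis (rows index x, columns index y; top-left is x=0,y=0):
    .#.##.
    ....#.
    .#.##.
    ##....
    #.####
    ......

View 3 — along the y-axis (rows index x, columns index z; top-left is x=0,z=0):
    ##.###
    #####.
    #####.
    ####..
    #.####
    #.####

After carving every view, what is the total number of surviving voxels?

full grid |V| = 216
after view 1 [x-axis, 21 of 36 cells solid] → remaining = 126
after view 2 [z-axis, 14 of 36 cells solid] → remaining = 45
after view 3 [y-axis, 29 of 36 cells solid] → remaining = 35

35 voxels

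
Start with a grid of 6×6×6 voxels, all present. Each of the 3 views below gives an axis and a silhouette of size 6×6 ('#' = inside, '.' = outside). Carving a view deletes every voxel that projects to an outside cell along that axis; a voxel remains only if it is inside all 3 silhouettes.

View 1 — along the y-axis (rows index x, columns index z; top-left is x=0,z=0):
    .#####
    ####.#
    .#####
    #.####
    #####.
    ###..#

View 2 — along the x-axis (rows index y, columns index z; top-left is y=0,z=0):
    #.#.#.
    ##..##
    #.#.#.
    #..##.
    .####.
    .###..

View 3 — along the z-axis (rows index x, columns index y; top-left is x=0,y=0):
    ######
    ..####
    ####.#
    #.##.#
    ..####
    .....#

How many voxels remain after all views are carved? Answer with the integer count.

start: 6×6×6 = 216 voxels
after view 1 [y-axis, 29 of 36 cells solid] → remaining = 174
after view 2 [x-axis, 20 of 36 cells solid] → remaining = 95
after view 3 [z-axis, 24 of 36 cells solid] → remaining = 64

64 voxels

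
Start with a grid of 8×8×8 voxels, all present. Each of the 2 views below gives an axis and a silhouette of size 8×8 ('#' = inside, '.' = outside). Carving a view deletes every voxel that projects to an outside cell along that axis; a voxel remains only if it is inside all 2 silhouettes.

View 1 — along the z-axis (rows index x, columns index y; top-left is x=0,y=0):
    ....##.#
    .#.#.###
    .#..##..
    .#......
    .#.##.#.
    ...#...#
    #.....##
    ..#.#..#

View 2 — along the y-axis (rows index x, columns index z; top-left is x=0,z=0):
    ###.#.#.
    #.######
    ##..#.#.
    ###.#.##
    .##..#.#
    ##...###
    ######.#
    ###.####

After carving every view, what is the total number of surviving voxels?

full grid |V| = 512
carve view 1 (along z, XY-mask fill 24/64): 192 voxels remain
carve view 2 (along y, XZ-mask fill 45/64): 136 voxels remain

voxel count = 136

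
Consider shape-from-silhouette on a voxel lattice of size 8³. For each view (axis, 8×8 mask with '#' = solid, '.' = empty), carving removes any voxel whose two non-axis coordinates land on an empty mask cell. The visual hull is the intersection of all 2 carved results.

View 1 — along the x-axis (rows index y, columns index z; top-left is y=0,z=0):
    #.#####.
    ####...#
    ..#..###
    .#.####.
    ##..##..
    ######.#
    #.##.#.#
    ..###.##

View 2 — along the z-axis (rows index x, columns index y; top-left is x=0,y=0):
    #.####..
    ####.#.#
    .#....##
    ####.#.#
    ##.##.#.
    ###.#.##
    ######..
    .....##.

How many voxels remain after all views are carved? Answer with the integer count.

full grid |V| = 512
carve view 1 (along x, YZ-mask fill 41/64): 328 voxels remain
carve view 2 (along z, XY-mask fill 39/64): 202 voxels remain

202 voxels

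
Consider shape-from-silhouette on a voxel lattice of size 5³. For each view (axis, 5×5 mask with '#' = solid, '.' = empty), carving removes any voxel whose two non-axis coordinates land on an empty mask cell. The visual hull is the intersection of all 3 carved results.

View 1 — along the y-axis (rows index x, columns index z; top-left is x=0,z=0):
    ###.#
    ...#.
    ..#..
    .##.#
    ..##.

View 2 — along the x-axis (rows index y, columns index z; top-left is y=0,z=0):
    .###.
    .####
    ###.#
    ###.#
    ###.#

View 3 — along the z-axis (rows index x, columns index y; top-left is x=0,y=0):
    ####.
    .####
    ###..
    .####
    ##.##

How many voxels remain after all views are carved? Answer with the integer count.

before carving: 125 voxels (5×5×5)
V1 y: intersect with XZ mask (11 set) -- 55 left
V2 x: intersect with YZ mask (19 set) -- 45 left
V3 z: intersect with XY mask (19 set) -- 35 left

remaining voxels: 35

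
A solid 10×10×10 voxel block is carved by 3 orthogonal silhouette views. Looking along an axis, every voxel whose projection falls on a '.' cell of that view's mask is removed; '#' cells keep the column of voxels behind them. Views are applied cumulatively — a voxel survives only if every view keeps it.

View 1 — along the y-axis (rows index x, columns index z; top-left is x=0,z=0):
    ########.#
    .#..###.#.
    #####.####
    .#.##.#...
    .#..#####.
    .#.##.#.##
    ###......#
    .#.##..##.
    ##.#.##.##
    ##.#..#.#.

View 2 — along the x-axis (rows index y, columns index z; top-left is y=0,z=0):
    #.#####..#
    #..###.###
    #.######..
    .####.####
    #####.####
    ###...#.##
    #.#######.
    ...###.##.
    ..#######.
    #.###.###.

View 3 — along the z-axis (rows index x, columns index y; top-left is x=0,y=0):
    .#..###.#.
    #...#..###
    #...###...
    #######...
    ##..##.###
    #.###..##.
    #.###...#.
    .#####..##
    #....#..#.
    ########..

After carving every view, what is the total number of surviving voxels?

|visual hull| = 234

full grid |V| = 1000
carve view 1 (along y, XZ-mask fill 60/100): 600 voxels remain
carve view 2 (along x, YZ-mask fill 71/100): 416 voxels remain
carve view 3 (along z, XY-mask fill 57/100): 234 voxels remain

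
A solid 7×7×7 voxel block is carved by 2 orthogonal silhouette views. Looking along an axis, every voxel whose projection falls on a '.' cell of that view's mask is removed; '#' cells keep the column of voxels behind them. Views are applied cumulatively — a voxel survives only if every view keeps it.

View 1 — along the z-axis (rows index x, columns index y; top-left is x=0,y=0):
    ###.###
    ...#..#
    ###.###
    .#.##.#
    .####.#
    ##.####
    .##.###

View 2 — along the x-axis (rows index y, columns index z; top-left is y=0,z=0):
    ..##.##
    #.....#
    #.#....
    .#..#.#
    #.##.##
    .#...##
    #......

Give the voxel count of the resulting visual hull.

voxel count = 93

start: 7×7×7 = 343 voxels
after view 1 [z-axis, 34 of 49 cells solid] → remaining = 238
after view 2 [x-axis, 20 of 49 cells solid] → remaining = 93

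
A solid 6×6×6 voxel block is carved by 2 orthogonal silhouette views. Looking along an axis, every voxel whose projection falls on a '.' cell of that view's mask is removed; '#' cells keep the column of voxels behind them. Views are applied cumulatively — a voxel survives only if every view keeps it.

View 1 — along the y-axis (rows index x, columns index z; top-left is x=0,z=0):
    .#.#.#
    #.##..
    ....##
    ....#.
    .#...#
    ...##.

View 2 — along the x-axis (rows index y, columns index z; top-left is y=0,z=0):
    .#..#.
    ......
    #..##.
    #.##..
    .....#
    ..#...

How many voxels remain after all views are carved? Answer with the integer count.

|visual hull| = 21

before carving: 216 voxels (6×6×6)
after view 1 [y-axis, 13 of 36 cells solid] → remaining = 78
after view 2 [x-axis, 10 of 36 cells solid] → remaining = 21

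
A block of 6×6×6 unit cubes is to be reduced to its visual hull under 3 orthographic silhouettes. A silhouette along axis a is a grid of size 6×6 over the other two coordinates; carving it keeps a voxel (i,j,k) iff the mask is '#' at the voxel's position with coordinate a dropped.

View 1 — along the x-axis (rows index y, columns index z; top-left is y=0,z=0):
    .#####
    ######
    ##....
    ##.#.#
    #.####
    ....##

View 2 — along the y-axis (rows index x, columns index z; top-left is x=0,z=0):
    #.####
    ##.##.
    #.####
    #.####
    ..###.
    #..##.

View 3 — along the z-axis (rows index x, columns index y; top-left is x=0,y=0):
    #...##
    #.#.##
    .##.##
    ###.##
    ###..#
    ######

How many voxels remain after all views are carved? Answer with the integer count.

full grid |V| = 216
  1. axis=0 (YZ plane), |mask|=24  ⇒  voxels=144
  2. axis=1 (XZ plane), |mask|=25  ⇒  voxels=99
  3. axis=2 (XY plane), |mask|=26  ⇒  voxels=69

remaining voxels: 69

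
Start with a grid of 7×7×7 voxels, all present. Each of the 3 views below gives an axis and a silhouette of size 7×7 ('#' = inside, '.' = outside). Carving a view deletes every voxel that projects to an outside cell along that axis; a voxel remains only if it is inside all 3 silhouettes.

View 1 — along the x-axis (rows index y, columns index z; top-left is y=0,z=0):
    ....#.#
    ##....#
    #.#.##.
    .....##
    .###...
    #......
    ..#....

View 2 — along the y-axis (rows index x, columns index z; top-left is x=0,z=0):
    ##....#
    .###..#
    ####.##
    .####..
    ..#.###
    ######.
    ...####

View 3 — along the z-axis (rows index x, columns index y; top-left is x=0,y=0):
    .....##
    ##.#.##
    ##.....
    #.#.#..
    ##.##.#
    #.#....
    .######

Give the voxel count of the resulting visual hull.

remaining voxels: 34

initial block: 7^3 = 343
[1] x-view keeps 16 columns → grid now 112
[2] y-view keeps 31 columns → grid now 70
[3] z-view keeps 25 columns → grid now 34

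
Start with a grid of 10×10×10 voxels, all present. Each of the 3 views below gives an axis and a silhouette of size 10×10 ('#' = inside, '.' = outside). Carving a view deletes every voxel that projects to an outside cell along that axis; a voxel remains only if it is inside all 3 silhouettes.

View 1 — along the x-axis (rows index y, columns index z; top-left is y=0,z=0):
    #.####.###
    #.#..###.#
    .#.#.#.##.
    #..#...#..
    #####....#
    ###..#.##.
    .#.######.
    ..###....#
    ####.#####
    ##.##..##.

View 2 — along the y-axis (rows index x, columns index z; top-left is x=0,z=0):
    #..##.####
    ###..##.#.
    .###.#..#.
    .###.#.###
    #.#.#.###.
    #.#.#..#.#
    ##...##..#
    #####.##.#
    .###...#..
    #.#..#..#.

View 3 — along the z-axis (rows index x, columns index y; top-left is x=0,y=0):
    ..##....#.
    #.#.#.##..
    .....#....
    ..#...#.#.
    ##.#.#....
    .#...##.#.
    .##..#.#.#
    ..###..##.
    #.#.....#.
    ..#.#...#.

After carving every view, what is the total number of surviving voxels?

voxel count = 129

full grid |V| = 1000
carve view 1 (along x, YZ-mask fill 60/100): 600 voxels remain
carve view 2 (along y, XZ-mask fill 57/100): 347 voxels remain
carve view 3 (along z, XY-mask fill 36/100): 129 voxels remain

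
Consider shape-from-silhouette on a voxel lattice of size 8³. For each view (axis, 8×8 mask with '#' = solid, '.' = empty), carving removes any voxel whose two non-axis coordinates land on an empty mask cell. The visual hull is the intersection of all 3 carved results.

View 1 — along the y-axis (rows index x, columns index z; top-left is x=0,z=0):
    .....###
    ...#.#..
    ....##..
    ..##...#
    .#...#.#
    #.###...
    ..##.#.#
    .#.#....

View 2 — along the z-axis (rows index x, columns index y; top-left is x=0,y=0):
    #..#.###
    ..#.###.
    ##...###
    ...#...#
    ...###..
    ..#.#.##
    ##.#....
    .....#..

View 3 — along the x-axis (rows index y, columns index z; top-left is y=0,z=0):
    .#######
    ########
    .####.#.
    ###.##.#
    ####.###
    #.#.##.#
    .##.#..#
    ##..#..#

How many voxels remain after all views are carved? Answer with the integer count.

voxel count = 53

start: 8×8×8 = 512 voxels
  1. axis=1 (XZ plane), |mask|=23  ⇒  voxels=184
  2. axis=2 (XY plane), |mask|=27  ⇒  voxels=78
  3. axis=0 (YZ plane), |mask|=46  ⇒  voxels=53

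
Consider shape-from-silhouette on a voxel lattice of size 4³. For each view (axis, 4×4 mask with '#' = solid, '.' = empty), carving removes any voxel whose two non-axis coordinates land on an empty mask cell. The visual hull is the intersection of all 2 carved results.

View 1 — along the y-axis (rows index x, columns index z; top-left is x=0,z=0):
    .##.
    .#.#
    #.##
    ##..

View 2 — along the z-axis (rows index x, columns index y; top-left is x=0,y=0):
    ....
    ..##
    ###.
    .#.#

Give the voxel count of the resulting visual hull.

|visual hull| = 17

full grid |V| = 64
after view 1 [y-axis, 9 of 16 cells solid] → remaining = 36
after view 2 [z-axis, 7 of 16 cells solid] → remaining = 17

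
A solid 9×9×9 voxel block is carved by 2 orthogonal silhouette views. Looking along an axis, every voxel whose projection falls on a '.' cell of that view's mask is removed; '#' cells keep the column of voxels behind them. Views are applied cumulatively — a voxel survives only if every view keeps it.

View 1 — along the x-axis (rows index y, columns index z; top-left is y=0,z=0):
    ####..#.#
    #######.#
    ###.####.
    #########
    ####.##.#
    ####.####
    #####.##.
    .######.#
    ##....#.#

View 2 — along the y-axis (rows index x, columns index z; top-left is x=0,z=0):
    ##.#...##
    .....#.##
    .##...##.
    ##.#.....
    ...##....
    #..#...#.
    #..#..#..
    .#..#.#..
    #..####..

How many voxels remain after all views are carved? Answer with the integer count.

initial block: 9^3 = 729
V1 x: intersect with YZ mask (63 set) -- 567 left
V2 y: intersect with XZ mask (31 set) -- 219 left

219 voxels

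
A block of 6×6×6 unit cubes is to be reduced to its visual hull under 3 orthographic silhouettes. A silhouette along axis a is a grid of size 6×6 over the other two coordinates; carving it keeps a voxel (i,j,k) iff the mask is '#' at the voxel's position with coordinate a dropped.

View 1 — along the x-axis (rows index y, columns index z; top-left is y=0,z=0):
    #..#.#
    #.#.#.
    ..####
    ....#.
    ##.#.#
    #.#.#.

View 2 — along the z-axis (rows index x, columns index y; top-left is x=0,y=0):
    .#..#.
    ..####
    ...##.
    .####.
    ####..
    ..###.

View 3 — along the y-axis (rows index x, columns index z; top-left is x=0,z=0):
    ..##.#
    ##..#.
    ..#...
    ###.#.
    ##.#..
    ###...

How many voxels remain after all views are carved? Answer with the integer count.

start: 6×6×6 = 216 voxels
  1. axis=0 (YZ plane), |mask|=18  ⇒  voxels=108
  2. axis=2 (XY plane), |mask|=19  ⇒  voxels=56
  3. axis=1 (XZ plane), |mask|=17  ⇒  voxels=24

|visual hull| = 24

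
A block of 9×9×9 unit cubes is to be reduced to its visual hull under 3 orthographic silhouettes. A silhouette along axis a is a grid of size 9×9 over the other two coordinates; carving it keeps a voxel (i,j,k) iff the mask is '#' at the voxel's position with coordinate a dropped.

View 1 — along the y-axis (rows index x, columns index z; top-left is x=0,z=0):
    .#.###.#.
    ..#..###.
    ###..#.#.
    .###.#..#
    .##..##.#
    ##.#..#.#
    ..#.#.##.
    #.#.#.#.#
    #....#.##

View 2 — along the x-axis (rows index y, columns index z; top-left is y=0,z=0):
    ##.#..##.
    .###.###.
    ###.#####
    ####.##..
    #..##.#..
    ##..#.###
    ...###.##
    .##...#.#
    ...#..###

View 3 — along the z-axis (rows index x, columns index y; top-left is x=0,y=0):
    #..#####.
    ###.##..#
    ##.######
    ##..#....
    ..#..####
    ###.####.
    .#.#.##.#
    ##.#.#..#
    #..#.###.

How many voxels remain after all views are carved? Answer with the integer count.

before carving: 729 voxels (9×9×9)
V1 y: intersect with XZ mask (42 set) -- 378 left
V2 x: intersect with YZ mask (48 set) -- 223 left
V3 z: intersect with XY mask (50 set) -- 133 left

voxel count = 133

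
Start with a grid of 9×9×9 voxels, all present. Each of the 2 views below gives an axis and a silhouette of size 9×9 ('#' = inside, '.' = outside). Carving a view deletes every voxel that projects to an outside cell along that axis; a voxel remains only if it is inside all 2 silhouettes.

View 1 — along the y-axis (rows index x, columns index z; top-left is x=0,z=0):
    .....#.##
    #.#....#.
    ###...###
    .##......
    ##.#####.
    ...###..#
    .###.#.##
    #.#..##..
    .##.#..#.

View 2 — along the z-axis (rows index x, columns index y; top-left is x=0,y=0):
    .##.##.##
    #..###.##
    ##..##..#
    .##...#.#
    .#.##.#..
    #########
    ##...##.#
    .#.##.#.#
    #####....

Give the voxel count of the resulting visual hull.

before carving: 729 voxels (9×9×9)
V1 y: intersect with XZ mask (39 set) -- 351 left
V2 z: intersect with XY mask (49 set) -- 208 left

voxel count = 208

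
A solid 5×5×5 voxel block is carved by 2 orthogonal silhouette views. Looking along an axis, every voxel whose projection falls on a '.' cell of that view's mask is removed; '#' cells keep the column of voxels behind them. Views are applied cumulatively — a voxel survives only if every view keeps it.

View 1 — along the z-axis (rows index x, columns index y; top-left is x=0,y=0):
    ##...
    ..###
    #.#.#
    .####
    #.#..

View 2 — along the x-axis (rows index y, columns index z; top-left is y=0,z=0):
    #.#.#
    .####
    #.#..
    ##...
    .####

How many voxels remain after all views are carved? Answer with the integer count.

initial block: 5^3 = 125
after view 1 [z-axis, 14 of 25 cells solid] → remaining = 70
after view 2 [x-axis, 15 of 25 cells solid] → remaining = 41

41 voxels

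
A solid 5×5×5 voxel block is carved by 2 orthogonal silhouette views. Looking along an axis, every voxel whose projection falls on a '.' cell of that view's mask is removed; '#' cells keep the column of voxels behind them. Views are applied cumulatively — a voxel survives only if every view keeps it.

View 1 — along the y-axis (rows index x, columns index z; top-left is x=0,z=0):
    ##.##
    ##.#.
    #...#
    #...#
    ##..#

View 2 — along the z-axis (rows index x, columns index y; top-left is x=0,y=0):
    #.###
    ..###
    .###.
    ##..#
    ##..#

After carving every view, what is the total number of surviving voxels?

remaining voxels: 46

start: 5×5×5 = 125 voxels
[1] y-view keeps 14 columns → grid now 70
[2] z-view keeps 16 columns → grid now 46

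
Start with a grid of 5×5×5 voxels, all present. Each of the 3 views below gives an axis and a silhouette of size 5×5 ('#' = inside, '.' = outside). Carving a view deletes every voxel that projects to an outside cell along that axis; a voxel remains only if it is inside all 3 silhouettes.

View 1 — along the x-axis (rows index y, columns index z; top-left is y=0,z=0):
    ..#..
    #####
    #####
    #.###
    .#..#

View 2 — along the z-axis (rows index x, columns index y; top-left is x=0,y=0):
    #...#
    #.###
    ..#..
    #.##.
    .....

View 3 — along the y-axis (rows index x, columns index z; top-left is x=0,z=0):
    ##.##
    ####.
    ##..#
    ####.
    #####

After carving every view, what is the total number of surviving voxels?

remaining voxels: 22

start: 5×5×5 = 125 voxels
carve view 1 (along x, YZ-mask fill 17/25): 85 voxels remain
carve view 2 (along z, XY-mask fill 10/25): 30 voxels remain
carve view 3 (along y, XZ-mask fill 20/25): 22 voxels remain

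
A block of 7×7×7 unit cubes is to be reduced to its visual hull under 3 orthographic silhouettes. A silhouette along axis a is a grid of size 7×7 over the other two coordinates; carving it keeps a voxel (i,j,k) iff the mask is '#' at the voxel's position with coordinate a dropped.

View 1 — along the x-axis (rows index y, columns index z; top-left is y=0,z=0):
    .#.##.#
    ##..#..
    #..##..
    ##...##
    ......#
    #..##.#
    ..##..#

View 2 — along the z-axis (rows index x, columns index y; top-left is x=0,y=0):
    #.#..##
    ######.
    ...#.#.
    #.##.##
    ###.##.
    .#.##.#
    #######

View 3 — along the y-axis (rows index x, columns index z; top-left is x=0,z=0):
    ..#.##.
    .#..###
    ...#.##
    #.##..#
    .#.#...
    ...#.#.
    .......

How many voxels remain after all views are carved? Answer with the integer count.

initial block: 7^3 = 343
V1 x: intersect with YZ mask (22 set) -- 154 left
V2 z: intersect with XY mask (33 set) -- 107 left
V3 y: intersect with XZ mask (18 set) -- 39 left

|visual hull| = 39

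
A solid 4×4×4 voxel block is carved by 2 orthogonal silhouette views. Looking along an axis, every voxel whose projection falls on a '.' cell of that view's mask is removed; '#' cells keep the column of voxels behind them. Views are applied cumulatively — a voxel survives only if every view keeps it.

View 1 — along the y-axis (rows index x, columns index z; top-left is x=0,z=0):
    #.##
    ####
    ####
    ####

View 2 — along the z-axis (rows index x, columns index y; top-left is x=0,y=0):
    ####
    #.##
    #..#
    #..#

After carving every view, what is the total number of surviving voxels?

remaining voxels: 40

initial block: 4^3 = 64
carve view 1 (along y, XZ-mask fill 15/16): 60 voxels remain
carve view 2 (along z, XY-mask fill 11/16): 40 voxels remain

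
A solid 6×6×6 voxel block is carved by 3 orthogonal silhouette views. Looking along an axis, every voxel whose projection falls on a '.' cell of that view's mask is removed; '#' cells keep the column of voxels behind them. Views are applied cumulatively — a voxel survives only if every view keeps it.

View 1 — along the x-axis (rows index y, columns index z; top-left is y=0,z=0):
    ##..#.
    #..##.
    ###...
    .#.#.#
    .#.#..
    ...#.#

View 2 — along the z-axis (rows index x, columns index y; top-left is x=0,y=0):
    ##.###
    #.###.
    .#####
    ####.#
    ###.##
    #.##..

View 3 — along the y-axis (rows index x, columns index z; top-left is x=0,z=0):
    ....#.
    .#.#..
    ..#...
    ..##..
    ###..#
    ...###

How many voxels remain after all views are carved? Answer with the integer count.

24 voxels

full grid |V| = 216
[1] x-view keeps 16 columns → grid now 96
[2] z-view keeps 27 columns → grid now 73
[3] y-view keeps 13 columns → grid now 24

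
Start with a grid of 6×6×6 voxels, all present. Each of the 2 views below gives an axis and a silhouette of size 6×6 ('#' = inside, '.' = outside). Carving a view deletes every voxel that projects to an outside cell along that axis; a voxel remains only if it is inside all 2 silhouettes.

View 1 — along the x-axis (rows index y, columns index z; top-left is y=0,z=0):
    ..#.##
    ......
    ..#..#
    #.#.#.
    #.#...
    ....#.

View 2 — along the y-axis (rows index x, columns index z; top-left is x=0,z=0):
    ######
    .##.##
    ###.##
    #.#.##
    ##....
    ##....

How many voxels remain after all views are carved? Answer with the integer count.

before carving: 216 voxels (6×6×6)
[1] x-view keeps 11 columns → grid now 66
[2] y-view keeps 23 columns → grid now 46

46 voxels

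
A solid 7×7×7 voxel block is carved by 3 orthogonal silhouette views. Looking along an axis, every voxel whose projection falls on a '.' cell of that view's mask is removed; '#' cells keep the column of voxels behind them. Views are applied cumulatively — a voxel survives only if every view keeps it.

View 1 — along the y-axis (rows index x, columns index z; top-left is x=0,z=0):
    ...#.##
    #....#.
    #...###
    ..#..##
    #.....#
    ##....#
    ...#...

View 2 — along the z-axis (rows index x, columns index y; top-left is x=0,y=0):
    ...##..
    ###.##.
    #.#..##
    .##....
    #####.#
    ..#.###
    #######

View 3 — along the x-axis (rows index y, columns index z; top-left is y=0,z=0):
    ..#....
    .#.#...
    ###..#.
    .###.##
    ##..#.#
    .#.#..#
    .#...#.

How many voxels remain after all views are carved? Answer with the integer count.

start: 7×7×7 = 343 voxels
carve view 1 (along y, XZ-mask fill 18/49): 126 voxels remain
carve view 2 (along z, XY-mask fill 30/49): 69 voxels remain
carve view 3 (along x, YZ-mask fill 21/49): 28 voxels remain

voxel count = 28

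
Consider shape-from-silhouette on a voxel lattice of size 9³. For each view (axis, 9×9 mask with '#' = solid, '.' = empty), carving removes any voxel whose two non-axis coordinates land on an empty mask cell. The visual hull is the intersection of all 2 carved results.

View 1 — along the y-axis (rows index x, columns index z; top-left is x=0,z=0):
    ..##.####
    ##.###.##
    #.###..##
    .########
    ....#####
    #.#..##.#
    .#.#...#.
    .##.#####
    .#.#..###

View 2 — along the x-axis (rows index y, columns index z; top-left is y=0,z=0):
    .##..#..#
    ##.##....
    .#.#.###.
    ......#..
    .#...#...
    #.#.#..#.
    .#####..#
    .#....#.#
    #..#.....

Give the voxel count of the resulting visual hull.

175 voxels

initial block: 9^3 = 729
carve view 1 (along y, XZ-mask fill 52/81): 468 voxels remain
carve view 2 (along x, YZ-mask fill 31/81): 175 voxels remain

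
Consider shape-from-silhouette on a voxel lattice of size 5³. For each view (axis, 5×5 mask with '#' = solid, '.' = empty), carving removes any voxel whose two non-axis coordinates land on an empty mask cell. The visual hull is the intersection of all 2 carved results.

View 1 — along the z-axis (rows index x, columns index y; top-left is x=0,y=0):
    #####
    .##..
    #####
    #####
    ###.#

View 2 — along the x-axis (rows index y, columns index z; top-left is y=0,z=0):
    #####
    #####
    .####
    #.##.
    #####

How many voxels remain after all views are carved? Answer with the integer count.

initial block: 5^3 = 125
step 1: project along z, AND mask (21/25) → |grid| = 105
step 2: project along x, AND mask (22/25) → |grid| = 94

|visual hull| = 94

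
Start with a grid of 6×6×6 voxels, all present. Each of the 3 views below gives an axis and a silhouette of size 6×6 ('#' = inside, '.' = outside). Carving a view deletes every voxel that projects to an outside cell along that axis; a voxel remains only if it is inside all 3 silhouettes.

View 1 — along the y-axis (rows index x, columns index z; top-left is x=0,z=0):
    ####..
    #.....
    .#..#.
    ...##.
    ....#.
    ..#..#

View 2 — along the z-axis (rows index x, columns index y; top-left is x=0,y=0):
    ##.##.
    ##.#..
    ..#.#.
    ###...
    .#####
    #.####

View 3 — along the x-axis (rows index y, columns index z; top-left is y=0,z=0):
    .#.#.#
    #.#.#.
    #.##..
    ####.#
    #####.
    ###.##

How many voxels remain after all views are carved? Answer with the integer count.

before carving: 216 voxels (6×6×6)
[1] y-view keeps 12 columns → grid now 72
[2] z-view keeps 22 columns → grid now 44
[3] x-view keeps 24 columns → grid now 29

remaining voxels: 29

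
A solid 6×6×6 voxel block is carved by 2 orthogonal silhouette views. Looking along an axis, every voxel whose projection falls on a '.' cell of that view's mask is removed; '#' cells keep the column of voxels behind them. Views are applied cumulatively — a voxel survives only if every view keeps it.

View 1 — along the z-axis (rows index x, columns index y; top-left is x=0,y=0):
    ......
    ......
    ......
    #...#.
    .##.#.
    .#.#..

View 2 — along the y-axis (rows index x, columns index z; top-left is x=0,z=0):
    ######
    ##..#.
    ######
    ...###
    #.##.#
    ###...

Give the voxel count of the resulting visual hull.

before carving: 216 voxels (6×6×6)
  1. axis=2 (XY plane), |mask|=7  ⇒  voxels=42
  2. axis=1 (XZ plane), |mask|=25  ⇒  voxels=24

24 voxels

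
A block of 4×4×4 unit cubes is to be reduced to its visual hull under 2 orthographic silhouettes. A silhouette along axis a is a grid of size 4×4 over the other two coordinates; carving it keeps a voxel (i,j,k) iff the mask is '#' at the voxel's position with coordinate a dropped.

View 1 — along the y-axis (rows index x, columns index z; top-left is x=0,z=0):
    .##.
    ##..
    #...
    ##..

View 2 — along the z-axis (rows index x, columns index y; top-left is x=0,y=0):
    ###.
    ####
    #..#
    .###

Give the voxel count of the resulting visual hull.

|visual hull| = 22

full grid |V| = 64
after view 1 [y-axis, 7 of 16 cells solid] → remaining = 28
after view 2 [z-axis, 12 of 16 cells solid] → remaining = 22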